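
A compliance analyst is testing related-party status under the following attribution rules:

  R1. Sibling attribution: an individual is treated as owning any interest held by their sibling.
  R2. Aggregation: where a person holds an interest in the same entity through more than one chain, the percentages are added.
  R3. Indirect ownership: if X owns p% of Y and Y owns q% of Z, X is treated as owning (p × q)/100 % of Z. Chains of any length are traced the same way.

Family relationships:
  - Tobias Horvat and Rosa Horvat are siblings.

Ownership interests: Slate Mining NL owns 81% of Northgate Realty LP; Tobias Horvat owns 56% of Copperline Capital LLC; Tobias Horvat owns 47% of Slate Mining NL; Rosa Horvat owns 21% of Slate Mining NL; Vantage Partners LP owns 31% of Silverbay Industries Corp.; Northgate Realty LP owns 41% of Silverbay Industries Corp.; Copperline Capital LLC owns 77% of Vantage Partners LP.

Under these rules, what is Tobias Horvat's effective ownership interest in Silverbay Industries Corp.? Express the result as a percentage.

By sibling attribution (R1), Tobias Horvat is treated as also owning Rosa Horvat's interest in Slate Mining NL, giving 47% + 21% = 68%.
Chain via Slate Mining NL → Northgate Realty LP (R3): 68% × 81% × 41% = 22.5828% of Silverbay Industries Corp.
Chain via Copperline Capital LLC → Vantage Partners LP (R3): 56% × 77% × 31% = 13.3672% of Silverbay Industries Corp.
Aggregating (R2): 22.5828% + 13.3672% = 35.95%.

35.95%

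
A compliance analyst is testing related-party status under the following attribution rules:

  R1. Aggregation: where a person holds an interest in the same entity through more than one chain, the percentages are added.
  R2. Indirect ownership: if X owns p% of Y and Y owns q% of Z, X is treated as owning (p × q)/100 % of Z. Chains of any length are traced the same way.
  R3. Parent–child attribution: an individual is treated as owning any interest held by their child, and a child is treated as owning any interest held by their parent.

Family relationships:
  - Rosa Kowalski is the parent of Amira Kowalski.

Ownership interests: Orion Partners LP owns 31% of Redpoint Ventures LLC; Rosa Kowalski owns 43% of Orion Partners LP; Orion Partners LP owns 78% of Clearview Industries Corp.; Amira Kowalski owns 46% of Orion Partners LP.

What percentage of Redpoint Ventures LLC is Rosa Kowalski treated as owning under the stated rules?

By parent–child attribution (R3), Rosa Kowalski is treated as also owning Amira Kowalski's interest in Orion Partners LP, giving 43% + 46% = 89%.
Chain via Orion Partners LP (R2): 89% × 31% = 27.59% of Redpoint Ventures LLC.

27.59%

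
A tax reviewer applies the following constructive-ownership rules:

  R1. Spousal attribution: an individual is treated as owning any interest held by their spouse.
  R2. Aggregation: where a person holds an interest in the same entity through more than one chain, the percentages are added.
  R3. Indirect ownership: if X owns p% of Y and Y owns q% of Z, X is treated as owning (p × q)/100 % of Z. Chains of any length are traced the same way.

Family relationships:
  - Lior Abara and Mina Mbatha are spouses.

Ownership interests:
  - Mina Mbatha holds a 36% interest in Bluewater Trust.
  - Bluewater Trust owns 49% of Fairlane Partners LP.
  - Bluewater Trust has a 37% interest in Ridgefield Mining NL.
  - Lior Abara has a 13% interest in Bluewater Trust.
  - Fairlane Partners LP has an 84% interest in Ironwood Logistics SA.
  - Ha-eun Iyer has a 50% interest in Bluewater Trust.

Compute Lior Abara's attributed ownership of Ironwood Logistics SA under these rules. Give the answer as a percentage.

20.1684%

By spousal attribution (R1), Lior Abara is treated as also owning Mina Mbatha's interest in Bluewater Trust, giving 13% + 36% = 49%.
Chain via Bluewater Trust → Fairlane Partners LP (R3): 49% × 49% × 84% = 20.1684% of Ironwood Logistics SA.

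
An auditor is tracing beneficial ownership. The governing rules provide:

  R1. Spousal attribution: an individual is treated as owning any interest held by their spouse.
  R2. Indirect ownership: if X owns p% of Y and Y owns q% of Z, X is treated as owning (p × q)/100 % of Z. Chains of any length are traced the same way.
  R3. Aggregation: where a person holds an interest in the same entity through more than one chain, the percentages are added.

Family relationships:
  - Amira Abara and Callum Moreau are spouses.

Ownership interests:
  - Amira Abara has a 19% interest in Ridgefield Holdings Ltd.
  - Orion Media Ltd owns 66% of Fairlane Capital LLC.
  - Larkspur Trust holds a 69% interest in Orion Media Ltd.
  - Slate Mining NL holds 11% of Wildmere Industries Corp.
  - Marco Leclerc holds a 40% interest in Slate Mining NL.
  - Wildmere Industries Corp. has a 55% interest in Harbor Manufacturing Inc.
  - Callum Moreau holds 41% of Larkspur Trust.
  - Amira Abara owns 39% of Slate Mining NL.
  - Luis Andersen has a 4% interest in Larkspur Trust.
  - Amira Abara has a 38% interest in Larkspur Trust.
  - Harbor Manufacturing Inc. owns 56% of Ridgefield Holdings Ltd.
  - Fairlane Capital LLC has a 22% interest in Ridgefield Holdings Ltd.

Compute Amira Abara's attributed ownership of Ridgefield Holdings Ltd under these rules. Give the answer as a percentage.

By spousal attribution (R1), Amira Abara is treated as also owning Callum Moreau's interest in Larkspur Trust, giving 38% + 41% = 79%.
Chain via Slate Mining NL → Wildmere Industries Corp. → Harbor Manufacturing Inc. (R2): 39% × 11% × 55% × 56% = 1.32132% of Ridgefield Holdings Ltd.
Chain via Larkspur Trust → Orion Media Ltd → Fairlane Capital LLC (R2): 79% × 69% × 66% × 22% = 7.914852% of Ridgefield Holdings Ltd.
Direct interest in Ridgefield Holdings Ltd: 19%.
Aggregating (R3): 1.32132% + 7.914852% + 19% = 28.236172%.

28.236172%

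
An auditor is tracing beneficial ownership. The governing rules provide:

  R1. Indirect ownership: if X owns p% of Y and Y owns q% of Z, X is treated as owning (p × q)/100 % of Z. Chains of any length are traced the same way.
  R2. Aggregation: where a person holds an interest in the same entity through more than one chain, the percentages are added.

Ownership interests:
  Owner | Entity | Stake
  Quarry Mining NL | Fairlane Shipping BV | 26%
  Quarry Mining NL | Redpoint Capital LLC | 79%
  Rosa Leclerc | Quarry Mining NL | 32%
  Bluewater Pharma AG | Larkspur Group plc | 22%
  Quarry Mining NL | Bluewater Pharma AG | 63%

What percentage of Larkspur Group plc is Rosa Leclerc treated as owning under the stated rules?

Chain via Quarry Mining NL → Bluewater Pharma AG (R1): 32% × 63% × 22% = 4.4352% of Larkspur Group plc.

4.4352%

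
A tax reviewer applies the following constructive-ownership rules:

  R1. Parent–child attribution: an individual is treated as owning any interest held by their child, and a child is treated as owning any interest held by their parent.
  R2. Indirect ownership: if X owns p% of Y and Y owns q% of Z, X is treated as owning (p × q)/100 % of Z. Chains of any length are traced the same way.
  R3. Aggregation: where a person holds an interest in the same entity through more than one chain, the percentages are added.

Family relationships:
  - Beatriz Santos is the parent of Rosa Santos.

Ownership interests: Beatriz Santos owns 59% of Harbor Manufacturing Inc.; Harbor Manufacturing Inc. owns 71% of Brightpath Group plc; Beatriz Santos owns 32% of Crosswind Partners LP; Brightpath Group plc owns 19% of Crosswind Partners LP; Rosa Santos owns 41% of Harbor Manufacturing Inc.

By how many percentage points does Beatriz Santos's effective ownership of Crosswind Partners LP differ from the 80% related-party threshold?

By parent–child attribution (R1), Beatriz Santos is treated as also owning Rosa Santos's interest in Harbor Manufacturing Inc, giving 59% + 41% = 100%.
Chain via Harbor Manufacturing Inc. → Brightpath Group plc (R2): 100% × 71% × 19% = 13.49% of Crosswind Partners LP.
Direct interest in Crosswind Partners LP: 32%.
Aggregating (R3): 13.49% + 32% = 45.49%.
45.49% falls short of the 80% threshold by 34.51 percentage points.

34.51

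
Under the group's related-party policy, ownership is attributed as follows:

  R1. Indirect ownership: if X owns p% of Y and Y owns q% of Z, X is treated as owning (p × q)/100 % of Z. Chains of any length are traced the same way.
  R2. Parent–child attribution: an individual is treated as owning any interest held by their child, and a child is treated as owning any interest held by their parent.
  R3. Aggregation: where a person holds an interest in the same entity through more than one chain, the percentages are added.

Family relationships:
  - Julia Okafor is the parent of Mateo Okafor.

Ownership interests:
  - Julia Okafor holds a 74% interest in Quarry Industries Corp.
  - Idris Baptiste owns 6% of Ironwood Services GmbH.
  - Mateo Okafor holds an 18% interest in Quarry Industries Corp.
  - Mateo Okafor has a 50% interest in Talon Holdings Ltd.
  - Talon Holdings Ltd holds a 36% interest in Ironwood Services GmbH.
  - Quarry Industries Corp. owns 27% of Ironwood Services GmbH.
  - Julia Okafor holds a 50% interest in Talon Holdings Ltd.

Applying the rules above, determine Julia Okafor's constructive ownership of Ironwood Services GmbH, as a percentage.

60.84%

By parent–child attribution (R2), Julia Okafor is treated as also owning Mateo Okafor's interest in Talon Holdings Ltd, giving 50% + 50% = 100%.
By parent–child attribution (R2), Julia Okafor is treated as also owning Mateo Okafor's interest in Quarry Industries Corp, giving 74% + 18% = 92%.
Chain via Talon Holdings Ltd (R1): 100% × 36% = 36% of Ironwood Services GmbH.
Chain via Quarry Industries Corp. (R1): 92% × 27% = 24.84% of Ironwood Services GmbH.
Aggregating (R3): 36% + 24.84% = 60.84%.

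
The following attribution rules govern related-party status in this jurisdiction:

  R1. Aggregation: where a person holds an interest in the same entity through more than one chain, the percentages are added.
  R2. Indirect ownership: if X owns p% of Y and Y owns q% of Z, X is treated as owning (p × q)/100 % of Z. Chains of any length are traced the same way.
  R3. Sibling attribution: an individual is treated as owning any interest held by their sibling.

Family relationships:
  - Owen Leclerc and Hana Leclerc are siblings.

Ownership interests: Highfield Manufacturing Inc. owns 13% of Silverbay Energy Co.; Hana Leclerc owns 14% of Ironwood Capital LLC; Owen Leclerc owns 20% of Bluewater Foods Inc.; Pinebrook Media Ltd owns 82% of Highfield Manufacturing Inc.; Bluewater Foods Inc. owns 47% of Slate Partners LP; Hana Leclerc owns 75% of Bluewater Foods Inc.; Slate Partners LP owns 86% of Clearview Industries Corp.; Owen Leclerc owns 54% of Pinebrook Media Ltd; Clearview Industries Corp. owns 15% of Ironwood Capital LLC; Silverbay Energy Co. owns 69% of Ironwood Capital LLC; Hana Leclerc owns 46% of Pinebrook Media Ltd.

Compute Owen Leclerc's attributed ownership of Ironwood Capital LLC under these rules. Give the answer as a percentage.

27.11525%

By sibling attribution (R3), Owen Leclerc is treated as also owning Hana Leclerc's interest in Bluewater Foods Inc, giving 20% + 75% = 95%.
By sibling attribution (R3), Owen Leclerc is treated as also owning Hana Leclerc's interest in Pinebrook Media Ltd, giving 54% + 46% = 100%.
By sibling attribution (R3), Owen Leclerc is treated as owning Hana Leclerc's 14% interest in Ironwood Capital LLC.
Chain via Bluewater Foods Inc. → Slate Partners LP → Clearview Industries Corp. (R2): 95% × 47% × 86% × 15% = 5.75985% of Ironwood Capital LLC.
Chain via Pinebrook Media Ltd → Highfield Manufacturing Inc. → Silverbay Energy Co. (R2): 100% × 82% × 13% × 69% = 7.3554% of Ironwood Capital LLC.
Direct interest in Ironwood Capital LLC: 14%.
Aggregating (R1): 5.75985% + 7.3554% + 14% = 27.11525%.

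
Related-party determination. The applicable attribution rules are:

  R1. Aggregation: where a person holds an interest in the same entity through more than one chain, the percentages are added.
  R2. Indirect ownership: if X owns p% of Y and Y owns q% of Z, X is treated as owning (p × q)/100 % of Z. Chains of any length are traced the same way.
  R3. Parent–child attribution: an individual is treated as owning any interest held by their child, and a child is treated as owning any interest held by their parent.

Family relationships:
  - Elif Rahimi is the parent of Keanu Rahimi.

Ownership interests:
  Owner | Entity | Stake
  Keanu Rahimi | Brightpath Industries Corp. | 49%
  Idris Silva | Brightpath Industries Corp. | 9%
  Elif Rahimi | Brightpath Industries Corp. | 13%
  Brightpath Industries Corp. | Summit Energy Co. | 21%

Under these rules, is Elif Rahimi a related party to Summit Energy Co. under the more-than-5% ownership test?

Yes

By parent–child attribution (R3), Elif Rahimi is treated as also owning Keanu Rahimi's interest in Brightpath Industries Corp, giving 13% + 49% = 62%.
Chain via Brightpath Industries Corp. (R2): 62% × 21% = 13.02% of Summit Energy Co.
13.02% exceeds the 5% threshold, so Elif is a related party to Summit Energy Co.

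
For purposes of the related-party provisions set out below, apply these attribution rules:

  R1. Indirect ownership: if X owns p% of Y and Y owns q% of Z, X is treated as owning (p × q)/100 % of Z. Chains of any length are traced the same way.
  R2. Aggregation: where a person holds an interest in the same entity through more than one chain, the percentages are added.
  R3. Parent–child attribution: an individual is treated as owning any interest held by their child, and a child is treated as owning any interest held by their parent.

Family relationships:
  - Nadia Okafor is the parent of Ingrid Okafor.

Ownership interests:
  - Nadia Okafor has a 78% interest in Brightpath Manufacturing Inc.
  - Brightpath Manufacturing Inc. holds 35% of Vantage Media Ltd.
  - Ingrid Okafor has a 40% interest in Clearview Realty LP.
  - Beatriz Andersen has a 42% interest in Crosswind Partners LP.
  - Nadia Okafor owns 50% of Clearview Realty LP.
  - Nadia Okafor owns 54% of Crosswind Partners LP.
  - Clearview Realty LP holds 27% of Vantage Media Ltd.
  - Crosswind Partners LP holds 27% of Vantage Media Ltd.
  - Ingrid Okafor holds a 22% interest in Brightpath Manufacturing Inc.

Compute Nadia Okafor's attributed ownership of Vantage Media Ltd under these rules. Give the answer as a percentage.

73.88%

By parent–child attribution (R3), Nadia Okafor is treated as also owning Ingrid Okafor's interest in Brightpath Manufacturing Inc, giving 78% + 22% = 100%.
By parent–child attribution (R3), Nadia Okafor is treated as also owning Ingrid Okafor's interest in Clearview Realty LP, giving 50% + 40% = 90%.
Chain via Brightpath Manufacturing Inc. (R1): 100% × 35% = 35% of Vantage Media Ltd.
Chain via Clearview Realty LP (R1): 90% × 27% = 24.3% of Vantage Media Ltd.
Chain via Crosswind Partners LP (R1): 54% × 27% = 14.58% of Vantage Media Ltd.
Aggregating (R2): 35% + 24.3% + 14.58% = 73.88%.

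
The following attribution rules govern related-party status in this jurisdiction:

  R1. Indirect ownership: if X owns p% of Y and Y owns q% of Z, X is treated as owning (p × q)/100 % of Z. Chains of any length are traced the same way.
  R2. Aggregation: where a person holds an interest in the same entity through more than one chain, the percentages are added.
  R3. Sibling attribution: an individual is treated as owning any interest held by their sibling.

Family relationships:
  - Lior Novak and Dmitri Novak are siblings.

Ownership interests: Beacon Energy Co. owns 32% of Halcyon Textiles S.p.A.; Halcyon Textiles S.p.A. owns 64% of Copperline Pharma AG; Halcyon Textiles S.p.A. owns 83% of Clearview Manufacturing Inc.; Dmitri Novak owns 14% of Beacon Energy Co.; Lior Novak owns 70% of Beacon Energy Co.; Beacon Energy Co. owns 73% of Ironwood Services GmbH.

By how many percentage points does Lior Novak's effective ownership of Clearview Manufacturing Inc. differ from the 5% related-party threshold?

17.3104

By sibling attribution (R3), Lior Novak is treated as also owning Dmitri Novak's interest in Beacon Energy Co, giving 70% + 14% = 84%.
Chain via Beacon Energy Co. → Halcyon Textiles S.p.A. (R1): 84% × 32% × 83% = 22.3104% of Clearview Manufacturing Inc.
22.3104% exceeds the 5% threshold by 17.3104 percentage points.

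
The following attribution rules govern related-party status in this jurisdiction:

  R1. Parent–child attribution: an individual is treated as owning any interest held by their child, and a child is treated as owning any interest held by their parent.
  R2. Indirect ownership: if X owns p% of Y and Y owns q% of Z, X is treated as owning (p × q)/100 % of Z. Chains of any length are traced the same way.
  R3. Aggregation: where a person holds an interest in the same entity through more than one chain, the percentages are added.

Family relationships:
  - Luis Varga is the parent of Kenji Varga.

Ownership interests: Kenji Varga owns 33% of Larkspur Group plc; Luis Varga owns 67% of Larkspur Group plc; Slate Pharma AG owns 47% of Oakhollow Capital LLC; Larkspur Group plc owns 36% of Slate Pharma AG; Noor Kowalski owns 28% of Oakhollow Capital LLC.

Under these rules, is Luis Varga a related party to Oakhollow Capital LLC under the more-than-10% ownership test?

Yes

By parent–child attribution (R1), Luis Varga is treated as also owning Kenji Varga's interest in Larkspur Group plc, giving 67% + 33% = 100%.
Chain via Larkspur Group plc → Slate Pharma AG (R2): 100% × 36% × 47% = 16.92% of Oakhollow Capital LLC.
16.92% exceeds the 10% threshold, so Luis is a related party to Oakhollow Capital LLC.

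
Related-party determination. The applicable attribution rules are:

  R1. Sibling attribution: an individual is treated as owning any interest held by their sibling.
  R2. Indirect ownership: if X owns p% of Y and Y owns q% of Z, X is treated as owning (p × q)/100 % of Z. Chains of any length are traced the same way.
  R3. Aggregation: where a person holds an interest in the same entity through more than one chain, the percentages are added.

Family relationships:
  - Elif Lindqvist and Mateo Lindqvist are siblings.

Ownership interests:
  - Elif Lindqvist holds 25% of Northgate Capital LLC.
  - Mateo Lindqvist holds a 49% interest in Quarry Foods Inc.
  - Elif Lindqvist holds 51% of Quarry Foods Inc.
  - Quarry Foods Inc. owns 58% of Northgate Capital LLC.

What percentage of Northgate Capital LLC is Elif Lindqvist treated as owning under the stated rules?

By sibling attribution (R1), Elif Lindqvist is treated as also owning Mateo Lindqvist's interest in Quarry Foods Inc, giving 51% + 49% = 100%.
Chain via Quarry Foods Inc. (R2): 100% × 58% = 58% of Northgate Capital LLC.
Direct interest in Northgate Capital LLC: 25%.
Aggregating (R3): 58% + 25% = 83%.

83%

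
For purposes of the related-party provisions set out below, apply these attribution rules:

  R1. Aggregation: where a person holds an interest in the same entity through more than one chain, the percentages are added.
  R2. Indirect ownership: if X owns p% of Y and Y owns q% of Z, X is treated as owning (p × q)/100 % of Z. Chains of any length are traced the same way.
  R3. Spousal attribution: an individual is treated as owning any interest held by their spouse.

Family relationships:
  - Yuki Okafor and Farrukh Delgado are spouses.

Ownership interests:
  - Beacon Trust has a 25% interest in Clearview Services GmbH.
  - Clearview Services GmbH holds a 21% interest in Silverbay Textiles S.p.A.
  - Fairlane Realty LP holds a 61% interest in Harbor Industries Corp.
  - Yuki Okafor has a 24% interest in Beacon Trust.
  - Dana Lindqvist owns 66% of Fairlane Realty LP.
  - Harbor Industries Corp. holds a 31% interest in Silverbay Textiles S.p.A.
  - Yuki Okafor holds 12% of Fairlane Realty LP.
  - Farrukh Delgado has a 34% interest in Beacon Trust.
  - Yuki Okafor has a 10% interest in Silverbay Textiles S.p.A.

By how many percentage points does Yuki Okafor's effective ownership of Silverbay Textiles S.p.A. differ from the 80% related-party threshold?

By spousal attribution (R3), Yuki Okafor is treated as also owning Farrukh Delgado's interest in Beacon Trust, giving 24% + 34% = 58%.
Chain via Fairlane Realty LP → Harbor Industries Corp. (R2): 12% × 61% × 31% = 2.2692% of Silverbay Textiles S.p.A.
Chain via Beacon Trust → Clearview Services GmbH (R2): 58% × 25% × 21% = 3.045% of Silverbay Textiles S.p.A.
Direct interest in Silverbay Textiles S.p.A: 10%.
Aggregating (R1): 2.2692% + 3.045% + 10% = 15.3142%.
15.3142% falls short of the 80% threshold by 64.6858 percentage points.

64.6858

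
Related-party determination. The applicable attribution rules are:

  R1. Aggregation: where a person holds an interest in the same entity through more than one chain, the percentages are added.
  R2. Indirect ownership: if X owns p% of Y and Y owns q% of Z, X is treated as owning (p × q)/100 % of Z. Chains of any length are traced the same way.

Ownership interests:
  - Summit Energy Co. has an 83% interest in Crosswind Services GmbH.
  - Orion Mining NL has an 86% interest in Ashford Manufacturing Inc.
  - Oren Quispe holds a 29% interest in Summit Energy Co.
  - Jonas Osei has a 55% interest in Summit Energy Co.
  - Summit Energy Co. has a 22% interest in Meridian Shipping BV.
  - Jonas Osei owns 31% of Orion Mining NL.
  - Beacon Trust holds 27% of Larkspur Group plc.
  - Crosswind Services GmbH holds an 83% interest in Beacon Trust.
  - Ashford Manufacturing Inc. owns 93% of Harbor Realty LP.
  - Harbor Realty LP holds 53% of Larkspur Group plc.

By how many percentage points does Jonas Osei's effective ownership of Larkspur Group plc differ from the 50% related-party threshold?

26.629121

Chain via Summit Energy Co. → Crosswind Services GmbH → Beacon Trust (R2): 55% × 83% × 83% × 27% = 10.230165% of Larkspur Group plc.
Chain via Orion Mining NL → Ashford Manufacturing Inc. → Harbor Realty LP (R2): 31% × 86% × 93% × 53% = 13.140714% of Larkspur Group plc.
Aggregating (R1): 10.230165% + 13.140714% = 23.370879%.
23.370879% falls short of the 50% threshold by 26.629121 percentage points.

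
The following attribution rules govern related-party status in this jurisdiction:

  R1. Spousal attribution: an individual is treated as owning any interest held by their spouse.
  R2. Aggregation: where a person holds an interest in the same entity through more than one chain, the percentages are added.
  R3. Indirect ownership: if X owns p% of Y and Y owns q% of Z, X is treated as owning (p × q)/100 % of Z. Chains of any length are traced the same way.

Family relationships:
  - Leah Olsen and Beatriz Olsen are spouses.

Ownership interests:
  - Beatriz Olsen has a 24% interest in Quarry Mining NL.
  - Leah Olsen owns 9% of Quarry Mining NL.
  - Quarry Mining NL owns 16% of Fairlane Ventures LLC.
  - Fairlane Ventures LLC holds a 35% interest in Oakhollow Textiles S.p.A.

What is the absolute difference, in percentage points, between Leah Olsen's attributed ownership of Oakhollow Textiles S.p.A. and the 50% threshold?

48.152

By spousal attribution (R1), Leah Olsen is treated as also owning Beatriz Olsen's interest in Quarry Mining NL, giving 9% + 24% = 33%.
Chain via Quarry Mining NL → Fairlane Ventures LLC (R3): 33% × 16% × 35% = 1.848% of Oakhollow Textiles S.p.A.
1.848% falls short of the 50% threshold by 48.152 percentage points.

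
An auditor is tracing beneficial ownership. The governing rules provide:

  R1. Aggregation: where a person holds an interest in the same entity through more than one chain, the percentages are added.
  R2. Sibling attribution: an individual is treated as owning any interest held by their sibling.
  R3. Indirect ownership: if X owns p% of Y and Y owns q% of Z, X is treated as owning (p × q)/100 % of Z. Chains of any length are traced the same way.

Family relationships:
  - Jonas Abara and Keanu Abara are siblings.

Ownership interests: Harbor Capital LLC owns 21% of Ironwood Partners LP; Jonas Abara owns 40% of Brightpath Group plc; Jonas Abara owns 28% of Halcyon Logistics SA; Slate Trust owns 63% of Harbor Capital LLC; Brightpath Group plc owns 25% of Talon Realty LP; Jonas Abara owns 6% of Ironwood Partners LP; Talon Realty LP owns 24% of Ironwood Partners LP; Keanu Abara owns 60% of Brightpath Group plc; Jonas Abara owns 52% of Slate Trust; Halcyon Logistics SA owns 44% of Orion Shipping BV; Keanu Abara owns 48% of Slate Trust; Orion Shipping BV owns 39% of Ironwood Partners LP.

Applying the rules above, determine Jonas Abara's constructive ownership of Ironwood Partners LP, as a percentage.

By sibling attribution (R2), Jonas Abara is treated as also owning Keanu Abara's interest in Brightpath Group plc, giving 40% + 60% = 100%.
By sibling attribution (R2), Jonas Abara is treated as also owning Keanu Abara's interest in Slate Trust, giving 52% + 48% = 100%.
Chain via Brightpath Group plc → Talon Realty LP (R3): 100% × 25% × 24% = 6% of Ironwood Partners LP.
Chain via Slate Trust → Harbor Capital LLC (R3): 100% × 63% × 21% = 13.23% of Ironwood Partners LP.
Chain via Halcyon Logistics SA → Orion Shipping BV (R3): 28% × 44% × 39% = 4.8048% of Ironwood Partners LP.
Direct interest in Ironwood Partners LP: 6%.
Aggregating (R1): 6% + 13.23% + 4.8048% + 6% = 30.0348%.

30.0348%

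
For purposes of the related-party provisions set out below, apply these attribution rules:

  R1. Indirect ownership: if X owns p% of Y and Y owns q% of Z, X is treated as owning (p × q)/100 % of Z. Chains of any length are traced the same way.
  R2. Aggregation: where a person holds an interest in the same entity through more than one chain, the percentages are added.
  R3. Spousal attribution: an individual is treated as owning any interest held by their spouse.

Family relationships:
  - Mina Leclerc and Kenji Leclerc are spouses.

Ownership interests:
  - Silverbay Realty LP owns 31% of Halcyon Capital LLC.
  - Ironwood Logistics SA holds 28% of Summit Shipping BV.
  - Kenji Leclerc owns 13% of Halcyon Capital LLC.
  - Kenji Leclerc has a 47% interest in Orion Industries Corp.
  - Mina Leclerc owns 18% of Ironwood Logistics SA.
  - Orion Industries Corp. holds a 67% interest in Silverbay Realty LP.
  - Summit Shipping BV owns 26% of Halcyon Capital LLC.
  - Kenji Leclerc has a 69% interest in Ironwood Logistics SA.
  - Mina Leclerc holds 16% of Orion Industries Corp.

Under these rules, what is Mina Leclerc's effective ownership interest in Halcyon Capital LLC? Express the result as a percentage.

32.4187%

By spousal attribution (R3), Mina Leclerc is treated as also owning Kenji Leclerc's interest in Orion Industries Corp, giving 16% + 47% = 63%.
By spousal attribution (R3), Mina Leclerc is treated as also owning Kenji Leclerc's interest in Ironwood Logistics SA, giving 18% + 69% = 87%.
By spousal attribution (R3), Mina Leclerc is treated as owning Kenji Leclerc's 13% interest in Halcyon Capital LLC.
Chain via Orion Industries Corp. → Silverbay Realty LP (R1): 63% × 67% × 31% = 13.0851% of Halcyon Capital LLC.
Chain via Ironwood Logistics SA → Summit Shipping BV (R1): 87% × 28% × 26% = 6.3336% of Halcyon Capital LLC.
Direct interest in Halcyon Capital LLC: 13%.
Aggregating (R2): 13.0851% + 6.3336% + 13% = 32.4187%.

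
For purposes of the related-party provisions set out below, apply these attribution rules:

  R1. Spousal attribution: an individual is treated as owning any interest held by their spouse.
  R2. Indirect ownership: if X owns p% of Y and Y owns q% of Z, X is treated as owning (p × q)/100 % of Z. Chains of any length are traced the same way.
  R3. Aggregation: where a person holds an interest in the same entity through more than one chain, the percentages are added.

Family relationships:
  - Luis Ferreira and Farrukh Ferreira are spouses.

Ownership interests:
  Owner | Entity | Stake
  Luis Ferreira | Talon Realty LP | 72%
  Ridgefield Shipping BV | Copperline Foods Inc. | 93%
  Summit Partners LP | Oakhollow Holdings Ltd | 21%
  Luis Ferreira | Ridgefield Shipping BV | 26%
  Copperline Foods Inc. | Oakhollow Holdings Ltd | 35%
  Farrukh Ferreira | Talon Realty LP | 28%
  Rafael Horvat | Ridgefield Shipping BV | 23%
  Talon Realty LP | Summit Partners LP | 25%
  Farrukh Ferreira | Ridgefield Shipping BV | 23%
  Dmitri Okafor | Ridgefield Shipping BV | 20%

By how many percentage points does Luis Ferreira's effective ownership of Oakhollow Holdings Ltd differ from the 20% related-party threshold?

By spousal attribution (R1), Luis Ferreira is treated as also owning Farrukh Ferreira's interest in Talon Realty LP, giving 72% + 28% = 100%.
By spousal attribution (R1), Luis Ferreira is treated as also owning Farrukh Ferreira's interest in Ridgefield Shipping BV, giving 26% + 23% = 49%.
Chain via Talon Realty LP → Summit Partners LP (R2): 100% × 25% × 21% = 5.25% of Oakhollow Holdings Ltd.
Chain via Ridgefield Shipping BV → Copperline Foods Inc. (R2): 49% × 93% × 35% = 15.9495% of Oakhollow Holdings Ltd.
Aggregating (R3): 5.25% + 15.9495% = 21.1995%.
21.1995% exceeds the 20% threshold by 1.1995 percentage points.

1.1995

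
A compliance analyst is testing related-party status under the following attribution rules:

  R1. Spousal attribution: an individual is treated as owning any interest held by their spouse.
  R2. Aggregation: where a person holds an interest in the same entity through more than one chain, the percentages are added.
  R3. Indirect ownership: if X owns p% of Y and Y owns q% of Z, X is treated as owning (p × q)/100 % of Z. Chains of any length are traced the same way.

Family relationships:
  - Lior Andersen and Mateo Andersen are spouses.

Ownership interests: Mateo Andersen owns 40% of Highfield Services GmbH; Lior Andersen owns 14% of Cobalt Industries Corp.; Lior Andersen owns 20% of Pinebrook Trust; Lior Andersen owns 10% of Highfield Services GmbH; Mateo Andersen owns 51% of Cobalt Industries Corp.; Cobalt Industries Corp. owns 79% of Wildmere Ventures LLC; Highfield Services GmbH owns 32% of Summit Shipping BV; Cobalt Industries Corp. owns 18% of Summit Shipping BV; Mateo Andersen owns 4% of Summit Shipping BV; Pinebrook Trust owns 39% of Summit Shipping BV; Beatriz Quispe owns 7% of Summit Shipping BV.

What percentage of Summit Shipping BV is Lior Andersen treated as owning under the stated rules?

By spousal attribution (R1), Lior Andersen is treated as also owning Mateo Andersen's interest in Highfield Services GmbH, giving 10% + 40% = 50%.
By spousal attribution (R1), Lior Andersen is treated as also owning Mateo Andersen's interest in Cobalt Industries Corp, giving 14% + 51% = 65%.
By spousal attribution (R1), Lior Andersen is treated as owning Mateo Andersen's 4% interest in Summit Shipping BV.
Chain via Highfield Services GmbH (R3): 50% × 32% = 16% of Summit Shipping BV.
Chain via Pinebrook Trust (R3): 20% × 39% = 7.8% of Summit Shipping BV.
Chain via Cobalt Industries Corp. (R3): 65% × 18% = 11.7% of Summit Shipping BV.
Direct interest in Summit Shipping BV: 4%.
Aggregating (R2): 16% + 7.8% + 11.7% + 4% = 39.5%.

39.5%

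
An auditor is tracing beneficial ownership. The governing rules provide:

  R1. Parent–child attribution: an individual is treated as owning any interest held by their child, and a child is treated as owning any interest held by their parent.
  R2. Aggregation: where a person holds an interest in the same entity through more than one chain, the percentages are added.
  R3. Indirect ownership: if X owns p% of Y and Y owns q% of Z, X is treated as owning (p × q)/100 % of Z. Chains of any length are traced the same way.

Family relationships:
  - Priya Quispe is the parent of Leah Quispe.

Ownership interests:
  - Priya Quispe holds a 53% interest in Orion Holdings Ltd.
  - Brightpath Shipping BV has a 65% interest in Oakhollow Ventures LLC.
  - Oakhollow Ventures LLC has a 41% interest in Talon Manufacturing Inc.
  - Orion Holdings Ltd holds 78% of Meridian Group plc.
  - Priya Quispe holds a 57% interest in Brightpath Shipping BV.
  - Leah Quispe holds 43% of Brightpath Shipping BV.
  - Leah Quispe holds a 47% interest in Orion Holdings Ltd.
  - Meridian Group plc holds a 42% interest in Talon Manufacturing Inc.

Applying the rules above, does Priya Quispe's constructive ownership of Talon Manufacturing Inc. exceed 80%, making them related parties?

No

By parent–child attribution (R1), Priya Quispe is treated as also owning Leah Quispe's interest in Brightpath Shipping BV, giving 57% + 43% = 100%.
By parent–child attribution (R1), Priya Quispe is treated as also owning Leah Quispe's interest in Orion Holdings Ltd, giving 53% + 47% = 100%.
Chain via Brightpath Shipping BV → Oakhollow Ventures LLC (R3): 100% × 65% × 41% = 26.65% of Talon Manufacturing Inc.
Chain via Orion Holdings Ltd → Meridian Group plc (R3): 100% × 78% × 42% = 32.76% of Talon Manufacturing Inc.
Aggregating (R2): 26.65% + 32.76% = 59.41%.
59.41% does not exceed the 80% threshold, so Priya is not a related party to Talon Manufacturing Inc.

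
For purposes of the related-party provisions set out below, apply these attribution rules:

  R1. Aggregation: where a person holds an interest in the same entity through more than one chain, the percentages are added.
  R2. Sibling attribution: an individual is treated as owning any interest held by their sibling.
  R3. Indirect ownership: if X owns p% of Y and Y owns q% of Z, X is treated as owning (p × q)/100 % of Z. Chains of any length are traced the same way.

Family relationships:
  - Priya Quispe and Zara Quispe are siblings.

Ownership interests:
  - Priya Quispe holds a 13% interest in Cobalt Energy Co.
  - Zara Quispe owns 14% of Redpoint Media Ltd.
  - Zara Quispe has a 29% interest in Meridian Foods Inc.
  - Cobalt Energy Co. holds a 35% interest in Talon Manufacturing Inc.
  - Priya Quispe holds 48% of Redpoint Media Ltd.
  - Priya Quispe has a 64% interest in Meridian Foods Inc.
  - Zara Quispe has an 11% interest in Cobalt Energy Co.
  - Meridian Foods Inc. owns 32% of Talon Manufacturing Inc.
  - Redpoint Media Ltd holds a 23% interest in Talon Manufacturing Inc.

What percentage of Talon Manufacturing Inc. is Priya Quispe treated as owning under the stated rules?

52.42%

By sibling attribution (R2), Priya Quispe is treated as also owning Zara Quispe's interest in Redpoint Media Ltd, giving 48% + 14% = 62%.
By sibling attribution (R2), Priya Quispe is treated as also owning Zara Quispe's interest in Cobalt Energy Co, giving 13% + 11% = 24%.
By sibling attribution (R2), Priya Quispe is treated as also owning Zara Quispe's interest in Meridian Foods Inc, giving 64% + 29% = 93%.
Chain via Redpoint Media Ltd (R3): 62% × 23% = 14.26% of Talon Manufacturing Inc.
Chain via Cobalt Energy Co. (R3): 24% × 35% = 8.4% of Talon Manufacturing Inc.
Chain via Meridian Foods Inc. (R3): 93% × 32% = 29.76% of Talon Manufacturing Inc.
Aggregating (R1): 14.26% + 8.4% + 29.76% = 52.42%.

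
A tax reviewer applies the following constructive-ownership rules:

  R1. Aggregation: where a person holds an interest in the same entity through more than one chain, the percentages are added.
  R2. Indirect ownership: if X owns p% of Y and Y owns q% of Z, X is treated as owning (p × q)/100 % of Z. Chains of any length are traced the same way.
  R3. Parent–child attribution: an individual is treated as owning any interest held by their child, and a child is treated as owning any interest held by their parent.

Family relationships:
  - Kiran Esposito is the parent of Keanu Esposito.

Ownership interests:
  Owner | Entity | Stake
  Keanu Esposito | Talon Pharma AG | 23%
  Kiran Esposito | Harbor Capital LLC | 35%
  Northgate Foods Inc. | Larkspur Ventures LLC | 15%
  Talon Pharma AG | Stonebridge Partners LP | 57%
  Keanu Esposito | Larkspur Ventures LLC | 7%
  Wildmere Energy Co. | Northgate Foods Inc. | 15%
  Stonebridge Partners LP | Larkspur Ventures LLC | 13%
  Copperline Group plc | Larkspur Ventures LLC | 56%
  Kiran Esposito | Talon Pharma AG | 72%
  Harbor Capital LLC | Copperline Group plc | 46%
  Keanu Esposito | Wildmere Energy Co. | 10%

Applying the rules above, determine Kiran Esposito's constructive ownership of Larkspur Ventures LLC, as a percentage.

By parent–child attribution (R3), Kiran Esposito is treated as also owning Keanu Esposito's interest in Talon Pharma AG, giving 72% + 23% = 95%.
By parent–child attribution (R3), Kiran Esposito is treated as owning Keanu Esposito's 10% interest in Wildmere Energy Co.
By parent–child attribution (R3), Kiran Esposito is treated as owning Keanu Esposito's 7% interest in Larkspur Ventures LLC.
Chain via Talon Pharma AG → Stonebridge Partners LP (R2): 95% × 57% × 13% = 7.0395% of Larkspur Ventures LLC.
Chain via Harbor Capital LLC → Copperline Group plc (R2): 35% × 46% × 56% = 9.016% of Larkspur Ventures LLC.
Chain via Wildmere Energy Co. → Northgate Foods Inc. (R2): 10% × 15% × 15% = 0.225% of Larkspur Ventures LLC.
Direct interest in Larkspur Ventures LLC: 7%.
Aggregating (R1): 7.0395% + 9.016% + 0.225% + 7% = 23.2805%.

23.2805%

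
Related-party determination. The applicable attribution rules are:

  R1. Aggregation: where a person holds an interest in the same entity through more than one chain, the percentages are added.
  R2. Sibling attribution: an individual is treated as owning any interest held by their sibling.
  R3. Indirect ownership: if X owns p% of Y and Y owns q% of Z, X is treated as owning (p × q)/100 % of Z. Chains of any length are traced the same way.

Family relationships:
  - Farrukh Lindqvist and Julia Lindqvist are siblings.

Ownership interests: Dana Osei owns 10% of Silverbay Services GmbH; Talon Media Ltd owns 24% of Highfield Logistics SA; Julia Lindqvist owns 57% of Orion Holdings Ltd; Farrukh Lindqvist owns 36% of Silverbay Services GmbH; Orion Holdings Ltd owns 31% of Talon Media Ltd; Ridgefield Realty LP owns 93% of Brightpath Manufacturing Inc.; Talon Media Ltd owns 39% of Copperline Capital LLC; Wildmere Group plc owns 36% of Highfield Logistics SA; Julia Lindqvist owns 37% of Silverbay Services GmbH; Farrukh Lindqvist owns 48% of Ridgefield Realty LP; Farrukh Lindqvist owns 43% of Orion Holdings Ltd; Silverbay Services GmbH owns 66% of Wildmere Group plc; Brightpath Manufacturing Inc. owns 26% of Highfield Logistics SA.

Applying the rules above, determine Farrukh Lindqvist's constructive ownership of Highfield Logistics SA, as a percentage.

36.3912%

By sibling attribution (R2), Farrukh Lindqvist is treated as also owning Julia Lindqvist's interest in Silverbay Services GmbH, giving 36% + 37% = 73%.
By sibling attribution (R2), Farrukh Lindqvist is treated as also owning Julia Lindqvist's interest in Orion Holdings Ltd, giving 43% + 57% = 100%.
Chain via Ridgefield Realty LP → Brightpath Manufacturing Inc. (R3): 48% × 93% × 26% = 11.6064% of Highfield Logistics SA.
Chain via Silverbay Services GmbH → Wildmere Group plc (R3): 73% × 66% × 36% = 17.3448% of Highfield Logistics SA.
Chain via Orion Holdings Ltd → Talon Media Ltd (R3): 100% × 31% × 24% = 7.44% of Highfield Logistics SA.
Aggregating (R1): 11.6064% + 17.3448% + 7.44% = 36.3912%.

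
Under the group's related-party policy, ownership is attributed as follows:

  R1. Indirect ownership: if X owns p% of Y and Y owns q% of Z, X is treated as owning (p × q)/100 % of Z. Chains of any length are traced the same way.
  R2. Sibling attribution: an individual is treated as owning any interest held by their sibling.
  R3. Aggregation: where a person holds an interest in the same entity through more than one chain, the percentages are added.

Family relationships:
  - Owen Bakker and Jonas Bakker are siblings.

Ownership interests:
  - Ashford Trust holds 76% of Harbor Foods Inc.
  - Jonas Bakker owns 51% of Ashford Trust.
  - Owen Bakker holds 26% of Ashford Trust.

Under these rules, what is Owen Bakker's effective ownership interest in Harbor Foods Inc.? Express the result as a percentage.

By sibling attribution (R2), Owen Bakker is treated as also owning Jonas Bakker's interest in Ashford Trust, giving 26% + 51% = 77%.
Chain via Ashford Trust (R1): 77% × 76% = 58.52% of Harbor Foods Inc.

58.52%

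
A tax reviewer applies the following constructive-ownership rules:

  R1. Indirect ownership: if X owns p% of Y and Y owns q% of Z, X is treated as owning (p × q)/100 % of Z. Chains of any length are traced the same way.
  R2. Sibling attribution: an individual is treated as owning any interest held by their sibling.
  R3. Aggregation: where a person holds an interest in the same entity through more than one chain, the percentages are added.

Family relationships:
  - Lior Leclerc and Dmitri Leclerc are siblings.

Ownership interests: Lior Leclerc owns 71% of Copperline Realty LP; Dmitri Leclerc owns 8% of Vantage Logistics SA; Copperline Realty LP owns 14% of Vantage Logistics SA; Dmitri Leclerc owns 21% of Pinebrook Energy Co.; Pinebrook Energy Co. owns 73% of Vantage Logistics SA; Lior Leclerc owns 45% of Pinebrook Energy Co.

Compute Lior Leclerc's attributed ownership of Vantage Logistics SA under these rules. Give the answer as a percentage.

By sibling attribution (R2), Lior Leclerc is treated as also owning Dmitri Leclerc's interest in Pinebrook Energy Co, giving 45% + 21% = 66%.
By sibling attribution (R2), Lior Leclerc is treated as owning Dmitri Leclerc's 8% interest in Vantage Logistics SA.
Chain via Copperline Realty LP (R1): 71% × 14% = 9.94% of Vantage Logistics SA.
Chain via Pinebrook Energy Co. (R1): 66% × 73% = 48.18% of Vantage Logistics SA.
Direct interest in Vantage Logistics SA: 8%.
Aggregating (R3): 9.94% + 48.18% + 8% = 66.12%.

66.12%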